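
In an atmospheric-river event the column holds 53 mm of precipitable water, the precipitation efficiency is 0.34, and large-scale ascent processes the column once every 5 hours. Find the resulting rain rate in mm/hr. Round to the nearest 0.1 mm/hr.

R ≈ 3.6 mm/hr

Each overturning extracts ε × PW = 0.34 × 53 = 18.02 mm.
Rate = ε·PW / τ = 18.02 / 5 h = 3.6 mm/hr.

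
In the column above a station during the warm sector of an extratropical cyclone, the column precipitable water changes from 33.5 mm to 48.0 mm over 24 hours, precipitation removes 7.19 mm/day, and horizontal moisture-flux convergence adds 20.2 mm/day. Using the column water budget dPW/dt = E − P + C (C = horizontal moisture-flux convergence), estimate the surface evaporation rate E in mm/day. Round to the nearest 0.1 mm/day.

dPW/dt = (48.0 − 33.5) mm / (24/24 day) = +14.500 mm/day.
E = dPW/dt + P − C = (+14.500) + 7.19 − (20.2) = 1.5 mm/day.

E ≈ 1.5 mm/day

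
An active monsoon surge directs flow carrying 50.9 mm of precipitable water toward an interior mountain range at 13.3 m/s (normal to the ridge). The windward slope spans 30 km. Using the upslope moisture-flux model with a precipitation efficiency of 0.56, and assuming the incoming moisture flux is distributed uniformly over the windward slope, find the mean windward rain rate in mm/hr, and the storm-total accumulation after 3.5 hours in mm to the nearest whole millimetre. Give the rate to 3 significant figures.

R ≈ 45.5 mm/hr; total ≈ 159 mm

Incoming column moisture flux per unit ridge length: F = V × PW = 13.3 × 50.9 = 676.97 mm·m/s.
Spread over the 30 km slope with efficiency ε = 0.56: R = ε·F/W = 0.56 × 676.97 / 30000 m = 1.264e-02 mm/s.
R = 1.264e-02 × 3600 = 45.5 mm/hr.
Over 3.5 h: total = 45.5 × 3.5 = 159.25 ≈ 159 mm.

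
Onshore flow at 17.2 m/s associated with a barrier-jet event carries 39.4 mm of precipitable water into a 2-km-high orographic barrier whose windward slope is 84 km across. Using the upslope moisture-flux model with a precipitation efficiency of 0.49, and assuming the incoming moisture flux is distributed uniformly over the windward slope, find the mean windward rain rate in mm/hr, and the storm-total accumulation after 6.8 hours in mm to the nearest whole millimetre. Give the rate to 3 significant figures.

Incoming column moisture flux per unit ridge length: F = V × PW = 17.2 × 39.4 = 677.68 mm·m/s.
Spread over the 84 km slope with efficiency ε = 0.49: R = ε·F/W = 0.49 × 677.68 / 84000 m = 3.953e-03 mm/s.
R = 3.953e-03 × 3600 = 14.2 mm/hr.
Over 6.8 h: total = 14.2 × 6.8 = 96.56 ≈ 97 mm.

R ≈ 14.2 mm/hr; total ≈ 97 mm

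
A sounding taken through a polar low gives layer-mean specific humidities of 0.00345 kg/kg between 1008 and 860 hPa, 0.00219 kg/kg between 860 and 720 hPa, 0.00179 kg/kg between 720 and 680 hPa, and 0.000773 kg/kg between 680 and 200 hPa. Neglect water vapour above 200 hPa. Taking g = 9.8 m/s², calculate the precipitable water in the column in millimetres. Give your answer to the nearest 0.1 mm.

PW ≈ 12.9 mm

Precipitable water is the column-integrated vapour mass per unit area: PW = (1/g) Σ q̄ Δp, with q in kg/kg and Δp in Pa (1 kg/m² of water = 1 mm).
Layer 1008–860 hPa: Δp = 148 hPa = 14800 Pa, q̄ = 0.00345 kg/kg → 0.00345 × 14800 / 9.8 = 5.21 mm
Layer 860–720 hPa: Δp = 140 hPa = 14000 Pa, q̄ = 0.00219 kg/kg → 0.00219 × 14000 / 9.8 = 3.13 mm
Layer 720–680 hPa: Δp = 40 hPa = 4000 Pa, q̄ = 0.00179 kg/kg → 0.00179 × 4000 / 9.8 = 0.73 mm
Layer 680–200 hPa: Δp = 480 hPa = 48000 Pa, q̄ = 0.000773 kg/kg → 0.000773 × 48000 / 9.8 = 3.79 mm
PW = 5.21 + 3.13 + 0.73 + 3.79 = 12.86 ≈ 12.9 mm.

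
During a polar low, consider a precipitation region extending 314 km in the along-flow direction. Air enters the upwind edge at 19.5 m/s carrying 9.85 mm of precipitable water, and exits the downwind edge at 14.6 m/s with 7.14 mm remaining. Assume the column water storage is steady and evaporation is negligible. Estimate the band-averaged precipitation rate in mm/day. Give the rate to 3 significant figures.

Column moisture flux per unit crosswind length is F = V × PW.
Inflow: F_in = 19.5 × 9.85 = 192.075 mm·m/s
Outflow: F_out = 14.6 × 7.14 = 104.244 mm·m/s
Steady-state rate R = (F_in − F_out)/L = (192.075 − 104.244) / 314000 m = 2.797e-04 mm/s.
R = 2.797e-04 × 3600 × 24 = 24.2 mm/day.

R ≈ 24.2 mm/day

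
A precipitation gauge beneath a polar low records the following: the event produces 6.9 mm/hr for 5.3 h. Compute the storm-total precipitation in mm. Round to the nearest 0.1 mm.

Total = Σ Rᵢ Δtᵢ = 6.9 × 5.3
      = 36.57 = 36.6 mm.

total ≈ 36.6 mm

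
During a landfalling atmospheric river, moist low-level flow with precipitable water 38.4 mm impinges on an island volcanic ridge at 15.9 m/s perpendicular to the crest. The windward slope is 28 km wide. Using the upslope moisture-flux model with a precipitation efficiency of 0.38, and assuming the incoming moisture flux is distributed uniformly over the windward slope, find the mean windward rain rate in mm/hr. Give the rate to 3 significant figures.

R ≈ 29.8 mm/hr

Incoming column moisture flux per unit ridge length: F = V × PW = 15.9 × 38.4 = 610.56 mm·m/s.
Spread over the 28 km slope with efficiency ε = 0.38: R = ε·F/W = 0.38 × 610.56 / 28000 m = 8.286e-03 mm/s.
R = 8.286e-03 × 3600 = 29.8 mm/hr.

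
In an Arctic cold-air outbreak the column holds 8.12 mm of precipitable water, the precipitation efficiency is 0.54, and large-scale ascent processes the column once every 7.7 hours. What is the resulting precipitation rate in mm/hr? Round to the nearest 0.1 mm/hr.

Each overturning extracts ε × PW = 0.54 × 8.12 = 4.3848 mm.
Rate = ε·PW / τ = 4.3848 / 7.7 h = 0.6 mm/hr.

R ≈ 0.6 mm/hr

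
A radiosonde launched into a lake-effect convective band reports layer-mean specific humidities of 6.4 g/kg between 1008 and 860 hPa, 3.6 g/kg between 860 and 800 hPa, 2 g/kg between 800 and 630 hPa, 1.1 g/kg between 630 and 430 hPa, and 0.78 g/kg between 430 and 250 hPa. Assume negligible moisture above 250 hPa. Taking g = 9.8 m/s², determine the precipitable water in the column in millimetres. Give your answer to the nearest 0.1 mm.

PW ≈ 19.0 mm

Precipitable water is the column-integrated vapour mass per unit area: PW = (1/g) Σ q̄ Δp, with q in kg/kg and Δp in Pa (1 kg/m² of water = 1 mm).
Layer 1008–860 hPa: Δp = 148 hPa = 14800 Pa, q̄ = 0.0064 kg/kg → 0.0064 × 14800 / 9.8 = 9.67 mm
Layer 860–800 hPa: Δp = 60 hPa = 6000 Pa, q̄ = 0.0036 kg/kg → 0.0036 × 6000 / 9.8 = 2.20 mm
Layer 800–630 hPa: Δp = 170 hPa = 17000 Pa, q̄ = 0.002 kg/kg → 0.002 × 17000 / 9.8 = 3.47 mm
Layer 630–430 hPa: Δp = 200 hPa = 20000 Pa, q̄ = 0.0011 kg/kg → 0.0011 × 20000 / 9.8 = 2.24 mm
Layer 430–250 hPa: Δp = 180 hPa = 18000 Pa, q̄ = 0.00078 kg/kg → 0.00078 × 18000 / 9.8 = 1.43 mm
PW = 9.67 + 2.20 + 3.47 + 2.24 + 1.43 = 19.01 ≈ 19.0 mm.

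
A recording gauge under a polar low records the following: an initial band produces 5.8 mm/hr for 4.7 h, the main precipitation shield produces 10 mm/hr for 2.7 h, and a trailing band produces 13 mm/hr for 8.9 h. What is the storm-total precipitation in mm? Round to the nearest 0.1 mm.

Total = Σ Rᵢ Δtᵢ = 5.8 × 4.7 + 10 × 2.7 + 13 × 8.9
      = 27.26 + 27 + 115.7 = 170.0 mm.

total ≈ 170.0 mm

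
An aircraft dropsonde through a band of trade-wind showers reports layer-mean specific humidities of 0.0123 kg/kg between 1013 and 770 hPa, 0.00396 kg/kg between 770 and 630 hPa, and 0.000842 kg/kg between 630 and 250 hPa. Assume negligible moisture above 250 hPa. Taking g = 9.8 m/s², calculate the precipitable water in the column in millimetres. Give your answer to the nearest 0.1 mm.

PW ≈ 39.4 mm

Precipitable water is the column-integrated vapour mass per unit area: PW = (1/g) Σ q̄ Δp, with q in kg/kg and Δp in Pa (1 kg/m² of water = 1 mm).
Layer 1013–770 hPa: Δp = 243 hPa = 24300 Pa, q̄ = 0.0123 kg/kg → 0.0123 × 24300 / 9.8 = 30.50 mm
Layer 770–630 hPa: Δp = 140 hPa = 14000 Pa, q̄ = 0.00396 kg/kg → 0.00396 × 14000 / 9.8 = 5.66 mm
Layer 630–250 hPa: Δp = 380 hPa = 38000 Pa, q̄ = 0.000842 kg/kg → 0.000842 × 38000 / 9.8 = 3.26 mm
PW = 30.50 + 5.66 + 3.26 = 39.42 ≈ 39.4 mm.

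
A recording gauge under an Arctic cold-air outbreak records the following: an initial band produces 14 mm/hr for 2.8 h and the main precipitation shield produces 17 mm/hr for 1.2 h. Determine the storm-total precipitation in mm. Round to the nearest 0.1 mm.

Total = Σ Rᵢ Δtᵢ = 14 × 2.8 + 17 × 1.2
      = 39.2 + 20.4 = 59.6 mm.

total ≈ 59.6 mm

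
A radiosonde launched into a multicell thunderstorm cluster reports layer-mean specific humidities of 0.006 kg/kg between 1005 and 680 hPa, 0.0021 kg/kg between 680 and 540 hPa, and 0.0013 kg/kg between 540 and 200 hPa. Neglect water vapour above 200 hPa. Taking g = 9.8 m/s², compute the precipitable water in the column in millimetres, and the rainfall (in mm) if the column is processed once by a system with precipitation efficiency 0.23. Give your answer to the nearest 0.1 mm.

Precipitable water is the column-integrated vapour mass per unit area: PW = (1/g) Σ q̄ Δp, with q in kg/kg and Δp in Pa (1 kg/m² of water = 1 mm).
Layer 1005–680 hPa: Δp = 325 hPa = 32500 Pa, q̄ = 0.006 kg/kg → 0.006 × 32500 / 9.8 = 19.90 mm
Layer 680–540 hPa: Δp = 140 hPa = 14000 Pa, q̄ = 0.0021 kg/kg → 0.0021 × 14000 / 9.8 = 3.00 mm
Layer 540–200 hPa: Δp = 340 hPa = 34000 Pa, q̄ = 0.0013 kg/kg → 0.0013 × 34000 / 9.8 = 4.51 mm
PW = 19.90 + 3.00 + 4.51 = 27.41 ≈ 27.4 mm.
Rainfall = ε × PW = 0.23 × 27.4 = 6.3 mm.

PW ≈ 27.4 mm; rainfall ≈ 6.3 mm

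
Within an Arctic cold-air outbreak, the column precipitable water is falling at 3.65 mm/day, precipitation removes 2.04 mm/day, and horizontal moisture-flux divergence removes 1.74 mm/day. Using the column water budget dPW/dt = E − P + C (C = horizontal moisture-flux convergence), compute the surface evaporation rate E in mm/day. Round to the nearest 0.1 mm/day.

dPW/dt = -3.65 mm/day.
E = dPW/dt + P − C = (-3.65) + 2.04 − (-1.74) = 0.1 mm/day.

E ≈ 0.1 mm/day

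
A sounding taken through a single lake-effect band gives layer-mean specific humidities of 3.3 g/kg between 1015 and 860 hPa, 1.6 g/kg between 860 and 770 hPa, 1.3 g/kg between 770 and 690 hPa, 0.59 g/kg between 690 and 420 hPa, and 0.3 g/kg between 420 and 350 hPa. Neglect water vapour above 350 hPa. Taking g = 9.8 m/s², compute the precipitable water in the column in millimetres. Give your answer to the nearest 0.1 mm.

PW ≈ 9.6 mm

Precipitable water is the column-integrated vapour mass per unit area: PW = (1/g) Σ q̄ Δp, with q in kg/kg and Δp in Pa (1 kg/m² of water = 1 mm).
Layer 1015–860 hPa: Δp = 155 hPa = 15500 Pa, q̄ = 0.0033 kg/kg → 0.0033 × 15500 / 9.8 = 5.22 mm
Layer 860–770 hPa: Δp = 90 hPa = 9000 Pa, q̄ = 0.0016 kg/kg → 0.0016 × 9000 / 9.8 = 1.47 mm
Layer 770–690 hPa: Δp = 80 hPa = 8000 Pa, q̄ = 0.0013 kg/kg → 0.0013 × 8000 / 9.8 = 1.06 mm
Layer 690–420 hPa: Δp = 270 hPa = 27000 Pa, q̄ = 0.00059 kg/kg → 0.00059 × 27000 / 9.8 = 1.63 mm
Layer 420–350 hPa: Δp = 70 hPa = 7000 Pa, q̄ = 0.0003 kg/kg → 0.0003 × 7000 / 9.8 = 0.21 mm
PW = 5.22 + 1.47 + 1.06 + 1.63 + 0.21 = 9.59 ≈ 9.6 mm.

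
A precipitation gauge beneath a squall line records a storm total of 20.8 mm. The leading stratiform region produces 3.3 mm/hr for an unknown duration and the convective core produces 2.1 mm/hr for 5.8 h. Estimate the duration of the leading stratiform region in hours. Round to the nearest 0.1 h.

duration ≈ 2.6 h

Known phases: 2.1 × 5.8 = 12.18 mm.
Remaining depth = 20.8 − 12.18 = 8.62 mm.
Duration = 8.62 / 3.3 = 2.6 h.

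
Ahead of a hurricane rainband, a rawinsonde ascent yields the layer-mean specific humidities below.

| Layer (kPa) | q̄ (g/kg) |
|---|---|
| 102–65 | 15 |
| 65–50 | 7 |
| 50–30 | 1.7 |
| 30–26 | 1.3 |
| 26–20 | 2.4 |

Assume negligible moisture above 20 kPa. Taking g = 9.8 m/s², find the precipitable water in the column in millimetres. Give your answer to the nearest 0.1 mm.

PW ≈ 72.8 mm

Precipitable water is the column-integrated vapour mass per unit area: PW = (1/g) Σ q̄ Δp, with q in kg/kg and Δp in Pa (1 kg/m² of water = 1 mm).
Layer 102–65 kPa: Δp = 370 hPa = 37000 Pa, q̄ = 0.015 kg/kg → 0.015 × 37000 / 9.8 = 56.63 mm
Layer 65–50 kPa: Δp = 150 hPa = 15000 Pa, q̄ = 0.007 kg/kg → 0.007 × 15000 / 9.8 = 10.71 mm
Layer 50–30 kPa: Δp = 200 hPa = 20000 Pa, q̄ = 0.0017 kg/kg → 0.0017 × 20000 / 9.8 = 3.47 mm
Layer 30–26 kPa: Δp = 40 hPa = 4000 Pa, q̄ = 0.0013 kg/kg → 0.0013 × 4000 / 9.8 = 0.53 mm
Layer 26–20 kPa: Δp = 60 hPa = 6000 Pa, q̄ = 0.0024 kg/kg → 0.0024 × 6000 / 9.8 = 1.47 mm
PW = 56.63 + 10.71 + 3.47 + 0.53 + 1.47 = 72.81 ≈ 72.8 mm.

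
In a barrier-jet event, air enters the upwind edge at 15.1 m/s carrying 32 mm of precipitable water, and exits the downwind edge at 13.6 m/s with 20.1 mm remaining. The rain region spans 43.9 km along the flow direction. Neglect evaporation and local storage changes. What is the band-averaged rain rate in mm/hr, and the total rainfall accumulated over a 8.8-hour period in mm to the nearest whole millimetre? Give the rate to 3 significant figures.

Column moisture flux per unit crosswind length is F = V × PW.
Inflow: F_in = 15.1 × 32 = 483.2 mm·m/s
Outflow: F_out = 13.6 × 20.1 = 273.36 mm·m/s
Steady-state rate R = (F_in − F_out)/L = (483.2 − 273.36) / 43900 m = 4.780e-03 mm/s.
R = 4.780e-03 × 3600 = 17.2 mm/hr.
Over 8.8 h: total = 17.2 × 8.8 = 151.36 ≈ 151 mm.

R ≈ 17.2 mm/hr; total ≈ 151 mm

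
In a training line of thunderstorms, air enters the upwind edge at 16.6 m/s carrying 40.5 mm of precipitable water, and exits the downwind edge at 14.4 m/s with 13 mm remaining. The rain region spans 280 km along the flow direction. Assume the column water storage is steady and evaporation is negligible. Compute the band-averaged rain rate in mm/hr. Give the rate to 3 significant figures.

Column moisture flux per unit crosswind length is F = V × PW.
Inflow: F_in = 16.6 × 40.5 = 672.3 mm·m/s
Outflow: F_out = 14.4 × 13 = 187.2 mm·m/s
Steady-state rate R = (F_in − F_out)/L = (672.3 − 187.2) / 280000 m = 1.733e-03 mm/s.
R = 1.733e-03 × 3600 = 6.24 mm/hr.

R ≈ 6.24 mm/hr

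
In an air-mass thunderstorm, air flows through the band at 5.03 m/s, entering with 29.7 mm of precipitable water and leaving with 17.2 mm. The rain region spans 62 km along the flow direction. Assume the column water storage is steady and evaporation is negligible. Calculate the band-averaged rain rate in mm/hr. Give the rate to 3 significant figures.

Column moisture flux per unit crosswind length is F = V × PW.
Inflow: F_in = 5.03 × 29.7 = 149.391 mm·m/s
Outflow: F_out = 5.03 × 17.2 = 86.516 mm·m/s
Steady-state rate R = (F_in − F_out)/L = (149.391 − 86.516) / 62000 m = 1.014e-03 mm/s.
R = 1.014e-03 × 3600 = 3.65 mm/hr.

R ≈ 3.65 mm/hr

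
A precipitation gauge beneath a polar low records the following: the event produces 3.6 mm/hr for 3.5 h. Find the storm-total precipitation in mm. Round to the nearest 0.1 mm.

Total = Σ Rᵢ Δtᵢ = 3.6 × 3.5
      = 12.6 = 12.6 mm.

total ≈ 12.6 mm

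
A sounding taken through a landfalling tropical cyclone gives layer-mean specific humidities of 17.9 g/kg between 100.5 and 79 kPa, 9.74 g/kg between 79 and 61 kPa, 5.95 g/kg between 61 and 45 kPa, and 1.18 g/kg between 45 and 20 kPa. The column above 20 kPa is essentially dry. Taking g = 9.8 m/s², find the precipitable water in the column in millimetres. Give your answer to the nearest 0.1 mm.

PW ≈ 69.9 mm

Precipitable water is the column-integrated vapour mass per unit area: PW = (1/g) Σ q̄ Δp, with q in kg/kg and Δp in Pa (1 kg/m² of water = 1 mm).
Layer 100.5–79 kPa: Δp = 215 hPa = 21500 Pa, q̄ = 0.0179 kg/kg → 0.0179 × 21500 / 9.8 = 39.27 mm
Layer 79–61 kPa: Δp = 180 hPa = 18000 Pa, q̄ = 0.00974 kg/kg → 0.00974 × 18000 / 9.8 = 17.89 mm
Layer 61–45 kPa: Δp = 160 hPa = 16000 Pa, q̄ = 0.00595 kg/kg → 0.00595 × 16000 / 9.8 = 9.71 mm
Layer 45–20 kPa: Δp = 250 hPa = 25000 Pa, q̄ = 0.00118 kg/kg → 0.00118 × 25000 / 9.8 = 3.01 mm
PW = 39.27 + 17.89 + 9.71 + 3.01 = 69.88 ≈ 69.9 mm.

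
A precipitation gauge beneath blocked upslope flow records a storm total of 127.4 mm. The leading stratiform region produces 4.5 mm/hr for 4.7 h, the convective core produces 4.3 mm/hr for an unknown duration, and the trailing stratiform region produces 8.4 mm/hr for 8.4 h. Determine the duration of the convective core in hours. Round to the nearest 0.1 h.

Known phases: 4.5 × 4.7 + 8.4 × 8.4 = 21.15 + 70.56 = 91.71 mm.
Remaining depth = 127.4 − 91.71 = 35.69 mm.
Duration = 35.69 / 4.3 = 8.3 h.

duration ≈ 8.3 h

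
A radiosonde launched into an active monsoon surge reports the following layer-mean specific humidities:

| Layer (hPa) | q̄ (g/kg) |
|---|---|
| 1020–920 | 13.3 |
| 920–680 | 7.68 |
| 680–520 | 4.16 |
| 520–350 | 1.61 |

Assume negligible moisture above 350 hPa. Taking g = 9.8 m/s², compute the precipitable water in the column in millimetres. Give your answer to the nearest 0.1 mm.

PW ≈ 42.0 mm

Precipitable water is the column-integrated vapour mass per unit area: PW = (1/g) Σ q̄ Δp, with q in kg/kg and Δp in Pa (1 kg/m² of water = 1 mm).
Layer 1020–920 hPa: Δp = 100 hPa = 10000 Pa, q̄ = 0.0133 kg/kg → 0.0133 × 10000 / 9.8 = 13.57 mm
Layer 920–680 hPa: Δp = 240 hPa = 24000 Pa, q̄ = 0.00768 kg/kg → 0.00768 × 24000 / 9.8 = 18.81 mm
Layer 680–520 hPa: Δp = 160 hPa = 16000 Pa, q̄ = 0.00416 kg/kg → 0.00416 × 16000 / 9.8 = 6.79 mm
Layer 520–350 hPa: Δp = 170 hPa = 17000 Pa, q̄ = 0.00161 kg/kg → 0.00161 × 17000 / 9.8 = 2.79 mm
PW = 13.57 + 18.81 + 6.79 + 2.79 = 41.96 ≈ 42.0 mm.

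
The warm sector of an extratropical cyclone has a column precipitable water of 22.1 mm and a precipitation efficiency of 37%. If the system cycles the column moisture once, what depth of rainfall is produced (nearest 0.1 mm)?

Rainfall = ε × PW = 0.37 × 22.1 = 8.2 mm.

rainfall ≈ 8.2 mm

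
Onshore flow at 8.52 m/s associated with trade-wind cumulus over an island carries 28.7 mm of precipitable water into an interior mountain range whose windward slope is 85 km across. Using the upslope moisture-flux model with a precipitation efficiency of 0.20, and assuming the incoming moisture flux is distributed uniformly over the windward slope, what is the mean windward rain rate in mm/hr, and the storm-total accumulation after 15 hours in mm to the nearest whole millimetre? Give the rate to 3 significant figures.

R ≈ 2.07 mm/hr; total ≈ 31 mm

Incoming column moisture flux per unit ridge length: F = V × PW = 8.52 × 28.7 = 244.524 mm·m/s.
Spread over the 85 km slope with efficiency ε = 0.20: R = ε·F/W = 0.20 × 244.524 / 85000 m = 5.754e-04 mm/s.
R = 5.754e-04 × 3600 = 2.07 mm/hr.
Over 15 h: total = 2.07 × 15 = 31.05 ≈ 31 mm.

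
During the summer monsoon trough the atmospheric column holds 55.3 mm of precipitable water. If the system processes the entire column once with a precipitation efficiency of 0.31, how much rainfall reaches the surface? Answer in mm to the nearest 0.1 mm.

rainfall ≈ 17.1 mm

Rainfall = ε × PW = 0.31 × 55.3 = 17.1 mm.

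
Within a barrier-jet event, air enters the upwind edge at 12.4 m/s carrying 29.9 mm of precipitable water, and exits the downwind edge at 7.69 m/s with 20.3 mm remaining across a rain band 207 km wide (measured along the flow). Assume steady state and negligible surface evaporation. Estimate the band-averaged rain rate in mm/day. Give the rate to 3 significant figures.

R ≈ 89.6 mm/day

Column moisture flux per unit crosswind length is F = V × PW.
Inflow: F_in = 12.4 × 29.9 = 370.76 mm·m/s
Outflow: F_out = 7.69 × 20.3 = 156.107 mm·m/s
Steady-state rate R = (F_in − F_out)/L = (370.76 − 156.107) / 207000 m = 1.037e-03 mm/s.
R = 1.037e-03 × 3600 × 24 = 89.6 mm/day.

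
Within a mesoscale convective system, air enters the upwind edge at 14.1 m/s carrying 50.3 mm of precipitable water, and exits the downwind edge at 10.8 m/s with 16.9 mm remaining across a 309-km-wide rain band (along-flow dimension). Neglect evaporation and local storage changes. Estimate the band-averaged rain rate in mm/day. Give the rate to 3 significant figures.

R ≈ 147 mm/day

Column moisture flux per unit crosswind length is F = V × PW.
Inflow: F_in = 14.1 × 50.3 = 709.23 mm·m/s
Outflow: F_out = 10.8 × 16.9 = 182.52 mm·m/s
Steady-state rate R = (F_in − F_out)/L = (709.23 − 182.52) / 309000 m = 1.705e-03 mm/s.
R = 1.705e-03 × 3600 × 24 = 147 mm/day.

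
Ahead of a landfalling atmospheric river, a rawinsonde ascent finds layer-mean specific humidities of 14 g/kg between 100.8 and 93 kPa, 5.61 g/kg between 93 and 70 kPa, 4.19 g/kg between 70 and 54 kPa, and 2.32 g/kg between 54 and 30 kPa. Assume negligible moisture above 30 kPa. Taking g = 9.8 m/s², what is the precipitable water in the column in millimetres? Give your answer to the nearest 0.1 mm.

Precipitable water is the column-integrated vapour mass per unit area: PW = (1/g) Σ q̄ Δp, with q in kg/kg and Δp in Pa (1 kg/m² of water = 1 mm).
Layer 100.8–93 kPa: Δp = 78 hPa = 7800 Pa, q̄ = 0.014 kg/kg → 0.014 × 7800 / 9.8 = 11.14 mm
Layer 93–70 kPa: Δp = 230 hPa = 23000 Pa, q̄ = 0.00561 kg/kg → 0.00561 × 23000 / 9.8 = 13.17 mm
Layer 70–54 kPa: Δp = 160 hPa = 16000 Pa, q̄ = 0.00419 kg/kg → 0.00419 × 16000 / 9.8 = 6.84 mm
Layer 54–30 kPa: Δp = 240 hPa = 24000 Pa, q̄ = 0.00232 kg/kg → 0.00232 × 24000 / 9.8 = 5.68 mm
PW = 11.14 + 13.17 + 6.84 + 5.68 = 36.83 ≈ 36.8 mm.

PW ≈ 36.8 mm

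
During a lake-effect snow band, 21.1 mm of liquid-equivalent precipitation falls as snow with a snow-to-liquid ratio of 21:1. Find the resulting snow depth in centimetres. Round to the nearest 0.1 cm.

snow depth ≈ 44.3 cm

Snow depth = liquid × ratio = 21.1 mm × 21 = 443.1 mm = 44.3 cm.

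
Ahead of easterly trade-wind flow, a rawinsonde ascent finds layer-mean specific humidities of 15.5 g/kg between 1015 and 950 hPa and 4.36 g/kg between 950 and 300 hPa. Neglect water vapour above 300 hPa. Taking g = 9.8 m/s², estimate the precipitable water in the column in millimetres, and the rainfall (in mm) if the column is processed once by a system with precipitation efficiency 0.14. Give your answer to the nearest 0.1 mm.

Precipitable water is the column-integrated vapour mass per unit area: PW = (1/g) Σ q̄ Δp, with q in kg/kg and Δp in Pa (1 kg/m² of water = 1 mm).
Layer 1015–950 hPa: Δp = 65 hPa = 6500 Pa, q̄ = 0.0155 kg/kg → 0.0155 × 6500 / 9.8 = 10.28 mm
Layer 950–300 hPa: Δp = 650 hPa = 65000 Pa, q̄ = 0.00436 kg/kg → 0.00436 × 65000 / 9.8 = 28.92 mm
PW = 10.28 + 28.92 = 39.20 ≈ 39.2 mm.
Rainfall = ε × PW = 0.14 × 39.2 = 5.5 mm.

PW ≈ 39.2 mm; rainfall ≈ 5.5 mm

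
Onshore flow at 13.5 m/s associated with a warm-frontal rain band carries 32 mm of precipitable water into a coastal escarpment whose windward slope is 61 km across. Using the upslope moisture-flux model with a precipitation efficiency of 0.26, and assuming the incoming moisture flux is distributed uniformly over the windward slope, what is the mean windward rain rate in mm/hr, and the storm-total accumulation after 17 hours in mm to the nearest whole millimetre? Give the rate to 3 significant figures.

R ≈ 6.63 mm/hr; total ≈ 113 mm

Incoming column moisture flux per unit ridge length: F = V × PW = 13.5 × 32 = 432 mm·m/s.
Spread over the 61 km slope with efficiency ε = 0.26: R = ε·F/W = 0.26 × 432 / 61000 m = 1.841e-03 mm/s.
R = 1.841e-03 × 3600 = 6.63 mm/hr.
Over 17 h: total = 6.63 × 17 = 112.71 ≈ 113 mm.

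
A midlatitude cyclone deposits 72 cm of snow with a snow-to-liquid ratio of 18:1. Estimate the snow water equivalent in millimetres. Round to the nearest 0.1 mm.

SWE ≈ 40.0 mm

SWE = snow depth / ratio = 72 cm / 18 = 4.000 cm = 40.0 mm.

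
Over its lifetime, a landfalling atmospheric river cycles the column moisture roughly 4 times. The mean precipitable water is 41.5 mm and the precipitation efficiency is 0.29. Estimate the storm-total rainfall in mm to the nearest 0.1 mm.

rainfall ≈ 48.1 mm

Each cycle deposits ε × PW = 0.29 × 41.5 = 12.035 mm.
Over 4 cycles: 4 × 12.035 = 48.1 mm.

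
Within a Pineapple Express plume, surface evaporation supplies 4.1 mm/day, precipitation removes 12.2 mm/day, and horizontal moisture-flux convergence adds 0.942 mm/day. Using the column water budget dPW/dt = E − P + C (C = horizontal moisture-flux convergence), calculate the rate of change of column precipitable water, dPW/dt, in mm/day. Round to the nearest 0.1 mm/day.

dPW/dt = E − P + C = 4.1 − 12.2 + (0.942) = -7.2 mm/day.

dPW/dt ≈ -7.2 mm/day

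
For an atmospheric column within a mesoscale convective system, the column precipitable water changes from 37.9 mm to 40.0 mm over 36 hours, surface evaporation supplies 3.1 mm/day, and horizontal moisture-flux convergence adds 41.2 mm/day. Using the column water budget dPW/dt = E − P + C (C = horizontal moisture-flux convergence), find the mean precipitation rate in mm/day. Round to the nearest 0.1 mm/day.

dPW/dt = (40.0 − 37.9) mm / (36/24 day) = +1.400 mm/day.
P = E + C − dPW/dt = 3.1 + (41.2) − (+1.400) = 42.9 mm/day.

P ≈ 42.9 mm/day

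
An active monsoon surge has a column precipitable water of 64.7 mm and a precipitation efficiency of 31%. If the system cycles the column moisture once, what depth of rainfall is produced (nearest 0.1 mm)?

Rainfall = ε × PW = 0.31 × 64.7 = 20.1 mm.

rainfall ≈ 20.1 mm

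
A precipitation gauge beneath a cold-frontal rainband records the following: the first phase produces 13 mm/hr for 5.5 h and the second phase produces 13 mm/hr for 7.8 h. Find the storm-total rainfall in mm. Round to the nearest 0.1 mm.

Total = Σ Rᵢ Δtᵢ = 13 × 5.5 + 13 × 7.8
      = 71.5 + 101.4 = 172.9 mm.

total ≈ 172.9 mm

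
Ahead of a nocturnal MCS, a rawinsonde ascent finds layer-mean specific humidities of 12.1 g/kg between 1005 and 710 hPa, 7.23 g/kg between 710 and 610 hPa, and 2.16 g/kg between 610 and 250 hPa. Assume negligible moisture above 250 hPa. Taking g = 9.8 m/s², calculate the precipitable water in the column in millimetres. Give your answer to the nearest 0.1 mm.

Precipitable water is the column-integrated vapour mass per unit area: PW = (1/g) Σ q̄ Δp, with q in kg/kg and Δp in Pa (1 kg/m² of water = 1 mm).
Layer 1005–710 hPa: Δp = 295 hPa = 29500 Pa, q̄ = 0.0121 kg/kg → 0.0121 × 29500 / 9.8 = 36.42 mm
Layer 710–610 hPa: Δp = 100 hPa = 10000 Pa, q̄ = 0.00723 kg/kg → 0.00723 × 10000 / 9.8 = 7.38 mm
Layer 610–250 hPa: Δp = 360 hPa = 36000 Pa, q̄ = 0.00216 kg/kg → 0.00216 × 36000 / 9.8 = 7.93 mm
PW = 36.42 + 7.38 + 7.93 = 51.73 ≈ 51.7 mm.

PW ≈ 51.7 mm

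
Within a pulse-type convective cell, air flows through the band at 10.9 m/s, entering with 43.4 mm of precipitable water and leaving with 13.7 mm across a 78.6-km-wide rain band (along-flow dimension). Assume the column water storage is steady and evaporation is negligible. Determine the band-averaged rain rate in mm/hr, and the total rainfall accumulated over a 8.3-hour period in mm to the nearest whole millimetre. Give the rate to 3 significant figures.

R ≈ 14.8 mm/hr; total ≈ 123 mm

Column moisture flux per unit crosswind length is F = V × PW.
Inflow: F_in = 10.9 × 43.4 = 473.06 mm·m/s
Outflow: F_out = 10.9 × 13.7 = 149.33 mm·m/s
Steady-state rate R = (F_in − F_out)/L = (473.06 − 149.33) / 78600 m = 4.119e-03 mm/s.
R = 4.119e-03 × 3600 = 14.8 mm/hr.
Over 8.3 h: total = 14.8 × 8.3 = 122.84 ≈ 123 mm.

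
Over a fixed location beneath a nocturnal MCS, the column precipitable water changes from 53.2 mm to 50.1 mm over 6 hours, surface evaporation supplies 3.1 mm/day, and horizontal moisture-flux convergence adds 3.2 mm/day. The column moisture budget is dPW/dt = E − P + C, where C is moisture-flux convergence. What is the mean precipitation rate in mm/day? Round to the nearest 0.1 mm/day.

P ≈ 18.7 mm/day

dPW/dt = (50.1 − 53.2) mm / (6/24 day) = -12.400 mm/day.
P = E + C − dPW/dt = 3.1 + (3.2) − (-12.400) = 18.7 mm/day.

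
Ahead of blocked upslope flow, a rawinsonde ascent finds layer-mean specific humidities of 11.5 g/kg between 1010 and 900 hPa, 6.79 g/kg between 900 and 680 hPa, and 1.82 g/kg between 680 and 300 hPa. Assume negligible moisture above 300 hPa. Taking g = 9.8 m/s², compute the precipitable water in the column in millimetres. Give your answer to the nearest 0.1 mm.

PW ≈ 35.2 mm

Precipitable water is the column-integrated vapour mass per unit area: PW = (1/g) Σ q̄ Δp, with q in kg/kg and Δp in Pa (1 kg/m² of water = 1 mm).
Layer 1010–900 hPa: Δp = 110 hPa = 11000 Pa, q̄ = 0.0115 kg/kg → 0.0115 × 11000 / 9.8 = 12.91 mm
Layer 900–680 hPa: Δp = 220 hPa = 22000 Pa, q̄ = 0.00679 kg/kg → 0.00679 × 22000 / 9.8 = 15.24 mm
Layer 680–300 hPa: Δp = 380 hPa = 38000 Pa, q̄ = 0.00182 kg/kg → 0.00182 × 38000 / 9.8 = 7.06 mm
PW = 12.91 + 15.24 + 7.06 = 35.21 ≈ 35.2 mm.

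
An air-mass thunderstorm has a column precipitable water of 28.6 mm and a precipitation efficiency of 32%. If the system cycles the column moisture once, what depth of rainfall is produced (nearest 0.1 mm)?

rainfall ≈ 9.2 mm

Rainfall = ε × PW = 0.32 × 28.6 = 9.2 mm.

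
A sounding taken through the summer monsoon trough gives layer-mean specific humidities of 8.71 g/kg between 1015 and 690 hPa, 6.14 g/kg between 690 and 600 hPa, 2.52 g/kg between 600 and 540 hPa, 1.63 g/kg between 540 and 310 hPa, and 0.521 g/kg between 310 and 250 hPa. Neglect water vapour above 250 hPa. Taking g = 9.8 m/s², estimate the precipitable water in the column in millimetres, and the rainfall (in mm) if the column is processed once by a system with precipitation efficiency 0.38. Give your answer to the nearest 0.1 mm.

PW ≈ 40.2 mm; rainfall ≈ 15.3 mm

Precipitable water is the column-integrated vapour mass per unit area: PW = (1/g) Σ q̄ Δp, with q in kg/kg and Δp in Pa (1 kg/m² of water = 1 mm).
Layer 1015–690 hPa: Δp = 325 hPa = 32500 Pa, q̄ = 0.00871 kg/kg → 0.00871 × 32500 / 9.8 = 28.89 mm
Layer 690–600 hPa: Δp = 90 hPa = 9000 Pa, q̄ = 0.00614 kg/kg → 0.00614 × 9000 / 9.8 = 5.64 mm
Layer 600–540 hPa: Δp = 60 hPa = 6000 Pa, q̄ = 0.00252 kg/kg → 0.00252 × 6000 / 9.8 = 1.54 mm
Layer 540–310 hPa: Δp = 230 hPa = 23000 Pa, q̄ = 0.00163 kg/kg → 0.00163 × 23000 / 9.8 = 3.83 mm
Layer 310–250 hPa: Δp = 60 hPa = 6000 Pa, q̄ = 0.000521 kg/kg → 0.000521 × 6000 / 9.8 = 0.32 mm
PW = 28.89 + 5.64 + 1.54 + 3.83 + 0.32 = 40.22 ≈ 40.2 mm.
Rainfall = ε × PW = 0.38 × 40.2 = 15.3 mm.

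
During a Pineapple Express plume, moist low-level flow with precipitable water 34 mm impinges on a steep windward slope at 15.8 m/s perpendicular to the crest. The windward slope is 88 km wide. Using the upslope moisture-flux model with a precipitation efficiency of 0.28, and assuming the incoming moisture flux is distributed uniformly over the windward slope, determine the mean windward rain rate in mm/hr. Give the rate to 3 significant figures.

R ≈ 6.15 mm/hr

Incoming column moisture flux per unit ridge length: F = V × PW = 15.8 × 34 = 537.2 mm·m/s.
Spread over the 88 km slope with efficiency ε = 0.28: R = ε·F/W = 0.28 × 537.2 / 88000 m = 1.709e-03 mm/s.
R = 1.709e-03 × 3600 = 6.15 mm/hr.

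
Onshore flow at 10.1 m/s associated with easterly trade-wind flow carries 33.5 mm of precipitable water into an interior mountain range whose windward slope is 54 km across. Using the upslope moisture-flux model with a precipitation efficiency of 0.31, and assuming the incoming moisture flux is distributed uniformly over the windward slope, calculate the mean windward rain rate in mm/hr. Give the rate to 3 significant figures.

Incoming column moisture flux per unit ridge length: F = V × PW = 10.1 × 33.5 = 338.35 mm·m/s.
Spread over the 54 km slope with efficiency ε = 0.31: R = ε·F/W = 0.31 × 338.35 / 54000 m = 1.942e-03 mm/s.
R = 1.942e-03 × 3600 = 6.99 mm/hr.

R ≈ 6.99 mm/hr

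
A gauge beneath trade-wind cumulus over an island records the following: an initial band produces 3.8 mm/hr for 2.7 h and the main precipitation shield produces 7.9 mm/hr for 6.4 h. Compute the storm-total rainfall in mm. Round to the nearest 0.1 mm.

total ≈ 60.8 mm

Total = Σ Rᵢ Δtᵢ = 3.8 × 2.7 + 7.9 × 6.4
      = 10.26 + 50.56 = 60.8 mm.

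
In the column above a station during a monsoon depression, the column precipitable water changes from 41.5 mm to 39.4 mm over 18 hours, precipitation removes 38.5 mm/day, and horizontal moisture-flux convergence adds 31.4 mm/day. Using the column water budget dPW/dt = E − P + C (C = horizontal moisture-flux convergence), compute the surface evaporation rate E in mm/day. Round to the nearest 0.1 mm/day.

E ≈ 4.3 mm/day

dPW/dt = (39.4 − 41.5) mm / (18/24 day) = -2.800 mm/day.
E = dPW/dt + P − C = (-2.800) + 38.5 − (31.4) = 4.3 mm/day.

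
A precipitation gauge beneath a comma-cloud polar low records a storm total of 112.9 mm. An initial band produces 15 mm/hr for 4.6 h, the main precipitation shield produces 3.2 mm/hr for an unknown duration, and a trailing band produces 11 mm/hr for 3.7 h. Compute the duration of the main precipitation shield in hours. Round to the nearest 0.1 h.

Known phases: 15 × 4.6 + 11 × 3.7 = 69 + 40.7 = 109.7 mm.
Remaining depth = 112.9 − 109.7 = 3.2 mm.
Duration = 3.2 / 3.2 = 1.0 h.

duration ≈ 1.0 h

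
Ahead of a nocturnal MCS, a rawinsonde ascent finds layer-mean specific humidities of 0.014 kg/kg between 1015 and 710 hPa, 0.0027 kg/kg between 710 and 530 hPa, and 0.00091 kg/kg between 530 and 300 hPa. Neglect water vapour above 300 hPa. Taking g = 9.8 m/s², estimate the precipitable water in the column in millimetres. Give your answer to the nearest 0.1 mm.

PW ≈ 50.7 mm

Precipitable water is the column-integrated vapour mass per unit area: PW = (1/g) Σ q̄ Δp, with q in kg/kg and Δp in Pa (1 kg/m² of water = 1 mm).
Layer 1015–710 hPa: Δp = 305 hPa = 30500 Pa, q̄ = 0.014 kg/kg → 0.014 × 30500 / 9.8 = 43.57 mm
Layer 710–530 hPa: Δp = 180 hPa = 18000 Pa, q̄ = 0.0027 kg/kg → 0.0027 × 18000 / 9.8 = 4.96 mm
Layer 530–300 hPa: Δp = 230 hPa = 23000 Pa, q̄ = 0.00091 kg/kg → 0.00091 × 23000 / 9.8 = 2.14 mm
PW = 43.57 + 4.96 + 2.14 = 50.67 ≈ 50.7 mm.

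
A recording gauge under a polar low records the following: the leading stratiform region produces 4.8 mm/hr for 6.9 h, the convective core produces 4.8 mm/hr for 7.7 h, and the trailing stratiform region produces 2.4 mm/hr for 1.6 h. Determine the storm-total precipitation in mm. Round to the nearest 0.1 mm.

Total = Σ Rᵢ Δtᵢ = 4.8 × 6.9 + 4.8 × 7.7 + 2.4 × 1.6
      = 33.12 + 36.96 + 3.84 = 73.9 mm.

total ≈ 73.9 mm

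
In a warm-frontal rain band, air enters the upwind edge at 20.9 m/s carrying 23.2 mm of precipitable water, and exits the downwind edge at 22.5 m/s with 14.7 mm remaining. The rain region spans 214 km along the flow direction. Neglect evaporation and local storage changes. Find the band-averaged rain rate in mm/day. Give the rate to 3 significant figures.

Column moisture flux per unit crosswind length is F = V × PW.
Inflow: F_in = 20.9 × 23.2 = 484.88 mm·m/s
Outflow: F_out = 22.5 × 14.7 = 330.75 mm·m/s
Steady-state rate R = (F_in − F_out)/L = (484.88 − 330.75) / 214000 m = 7.202e-04 mm/s.
R = 7.202e-04 × 3600 × 24 = 62.2 mm/day.

R ≈ 62.2 mm/day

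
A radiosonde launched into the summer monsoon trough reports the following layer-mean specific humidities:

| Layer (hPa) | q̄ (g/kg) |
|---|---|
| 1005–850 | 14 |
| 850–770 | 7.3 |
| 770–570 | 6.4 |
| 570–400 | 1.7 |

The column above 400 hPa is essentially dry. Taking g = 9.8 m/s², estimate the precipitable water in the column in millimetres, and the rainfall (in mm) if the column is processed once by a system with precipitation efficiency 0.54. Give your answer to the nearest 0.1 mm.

Precipitable water is the column-integrated vapour mass per unit area: PW = (1/g) Σ q̄ Δp, with q in kg/kg and Δp in Pa (1 kg/m² of water = 1 mm).
Layer 1005–850 hPa: Δp = 155 hPa = 15500 Pa, q̄ = 0.014 kg/kg → 0.014 × 15500 / 9.8 = 22.14 mm
Layer 850–770 hPa: Δp = 80 hPa = 8000 Pa, q̄ = 0.0073 kg/kg → 0.0073 × 8000 / 9.8 = 5.96 mm
Layer 770–570 hPa: Δp = 200 hPa = 20000 Pa, q̄ = 0.0064 kg/kg → 0.0064 × 20000 / 9.8 = 13.06 mm
Layer 570–400 hPa: Δp = 170 hPa = 17000 Pa, q̄ = 0.0017 kg/kg → 0.0017 × 17000 / 9.8 = 2.95 mm
PW = 22.14 + 5.96 + 13.06 + 2.95 = 44.11 ≈ 44.1 mm.
Rainfall = ε × PW = 0.54 × 44.1 = 23.8 mm.

PW ≈ 44.1 mm; rainfall ≈ 23.8 mm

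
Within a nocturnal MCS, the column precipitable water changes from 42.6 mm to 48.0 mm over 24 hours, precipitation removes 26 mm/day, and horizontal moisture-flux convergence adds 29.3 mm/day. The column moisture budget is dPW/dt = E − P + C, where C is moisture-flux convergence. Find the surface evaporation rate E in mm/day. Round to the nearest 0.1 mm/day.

E ≈ 2.1 mm/day

dPW/dt = (48.0 − 42.6) mm / (24/24 day) = +5.400 mm/day.
E = dPW/dt + P − C = (+5.400) + 26 − (29.3) = 2.1 mm/day.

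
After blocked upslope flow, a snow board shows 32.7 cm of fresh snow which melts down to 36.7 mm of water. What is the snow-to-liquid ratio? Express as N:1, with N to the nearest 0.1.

Ratio = snow depth / SWE = 327 mm / 36.7 mm = 8.9, i.e. 8.9:1.

ratio ≈ 8.9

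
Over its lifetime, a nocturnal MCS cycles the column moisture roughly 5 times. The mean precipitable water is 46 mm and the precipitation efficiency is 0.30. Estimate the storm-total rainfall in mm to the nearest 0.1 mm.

rainfall ≈ 69.0 mm

Each cycle deposits ε × PW = 0.30 × 46 = 13.8 mm.
Over 5 cycles: 5 × 13.8 = 69.0 mm.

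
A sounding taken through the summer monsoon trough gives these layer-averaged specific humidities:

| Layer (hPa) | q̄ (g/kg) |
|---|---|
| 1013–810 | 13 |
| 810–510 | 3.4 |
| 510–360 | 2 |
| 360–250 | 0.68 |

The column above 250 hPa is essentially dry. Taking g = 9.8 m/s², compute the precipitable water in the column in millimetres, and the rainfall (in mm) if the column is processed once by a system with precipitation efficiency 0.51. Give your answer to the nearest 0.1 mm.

Precipitable water is the column-integrated vapour mass per unit area: PW = (1/g) Σ q̄ Δp, with q in kg/kg and Δp in Pa (1 kg/m² of water = 1 mm).
Layer 1013–810 hPa: Δp = 203 hPa = 20300 Pa, q̄ = 0.013 kg/kg → 0.013 × 20300 / 9.8 = 26.93 mm
Layer 810–510 hPa: Δp = 300 hPa = 30000 Pa, q̄ = 0.0034 kg/kg → 0.0034 × 30000 / 9.8 = 10.41 mm
Layer 510–360 hPa: Δp = 150 hPa = 15000 Pa, q̄ = 0.002 kg/kg → 0.002 × 15000 / 9.8 = 3.06 mm
Layer 360–250 hPa: Δp = 110 hPa = 11000 Pa, q̄ = 0.00068 kg/kg → 0.00068 × 11000 / 9.8 = 0.76 mm
PW = 26.93 + 10.41 + 3.06 + 0.76 = 41.16 ≈ 41.2 mm.
Rainfall = ε × PW = 0.51 × 41.2 = 21.0 mm.

PW ≈ 41.2 mm; rainfall ≈ 21.0 mm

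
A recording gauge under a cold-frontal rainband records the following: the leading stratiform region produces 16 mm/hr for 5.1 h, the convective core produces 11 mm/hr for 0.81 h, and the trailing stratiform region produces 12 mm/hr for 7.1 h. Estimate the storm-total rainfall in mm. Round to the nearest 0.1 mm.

Total = Σ Rᵢ Δtᵢ = 16 × 5.1 + 11 × 0.81 + 12 × 7.1
      = 81.6 + 8.91 + 85.2 = 175.7 mm.

total ≈ 175.7 mm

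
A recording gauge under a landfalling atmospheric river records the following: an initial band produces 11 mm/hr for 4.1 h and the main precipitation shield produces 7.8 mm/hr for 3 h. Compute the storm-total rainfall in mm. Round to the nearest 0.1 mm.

Total = Σ Rᵢ Δtᵢ = 11 × 4.1 + 7.8 × 3
      = 45.1 + 23.4 = 68.5 mm.

total ≈ 68.5 mm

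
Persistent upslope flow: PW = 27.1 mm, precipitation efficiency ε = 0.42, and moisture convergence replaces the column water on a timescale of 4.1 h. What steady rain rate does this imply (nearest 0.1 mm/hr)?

R ≈ 2.8 mm/hr

Each overturning extracts ε × PW = 0.42 × 27.1 = 11.382 mm.
Rate = ε·PW / τ = 11.382 / 4.1 h = 2.8 mm/hr.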